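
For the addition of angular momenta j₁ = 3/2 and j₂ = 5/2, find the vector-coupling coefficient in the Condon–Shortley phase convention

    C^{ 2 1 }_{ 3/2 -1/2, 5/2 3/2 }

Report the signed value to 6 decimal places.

+0.154303  (= +√(1/42))

triangle: 2!·1!·3!/7! = 12/5040
(j±m)!: 1!·2!·4!·1!·3!·1! = 288
prefactor² = (2J+1)·Δ·N² = 24/7
  k=1: −1/(1!·1!·1!·3!·0!·0!) = -1/6
  k=2: +1/(2!·0!·0!·2!·1!·1!) = 1/4
Σ = 1/12  ⇒  CG² = 24/7·1/12² = 1/42
CG = +√(1/42) = +0.154303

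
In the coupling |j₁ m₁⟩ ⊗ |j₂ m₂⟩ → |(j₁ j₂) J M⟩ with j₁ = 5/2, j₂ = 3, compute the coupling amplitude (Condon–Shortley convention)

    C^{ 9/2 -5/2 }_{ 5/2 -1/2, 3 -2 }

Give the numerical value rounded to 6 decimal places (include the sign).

triangle: 1!*4!*5!/11! = 2880/39916800
(j±m)!: 2!*3!*1!*5!*2!*7! = 14515200
prefactor² = (2J+1)*Δ*N² = 115200/11
  k=0: +1/(0!*1!*3!*1!*1!*4!) = 1/144
  k=1: −1/(1!*0!*2!*0!*2!*5!) = -1/480
Σ = 7/1440  ⇒  CG² = 115200/11*7/1440² = 49/198
CG = +√(49/198) = +0.497468

+0.497468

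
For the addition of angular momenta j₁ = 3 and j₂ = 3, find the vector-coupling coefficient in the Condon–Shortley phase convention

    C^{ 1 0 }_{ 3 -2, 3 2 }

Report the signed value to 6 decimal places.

+√(1/7) = +0.377964

triangle: 5!*1!*1!/8! = 120/40320
(j±m)!: 1!*5!*5!*1!*1!*1! = 14400
prefactor² = (2J+1)*Δ*N² = 900/7
  k=4: +1/(4!*1!*1!*1!*0!*0!) = 1/24
  k=5: −1/(5!*0!*0!*0!*1!*1!) = -1/120
Σ = 1/30  ⇒  CG² = 900/7*1/30² = 1/7
CG = +√(1/7) = +0.377964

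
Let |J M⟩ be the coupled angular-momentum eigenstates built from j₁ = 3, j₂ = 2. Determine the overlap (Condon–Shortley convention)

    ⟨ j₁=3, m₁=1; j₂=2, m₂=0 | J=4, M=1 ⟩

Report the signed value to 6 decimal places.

+√(3/28) = +0.327327

j₁+j₂−J=1  J+j₁−j₂=5  J−j₁+j₂=3  j₁+j₂+J+1=10
(j₁±m₁, j₂±m₂, J±M) = (4,2,2,2,5,3)
P² = 1728/7
sum k=0..1:
  [0] +1/24 = 1/24
  [1] −1/48 = -1/48
S = 1/48
C² = P²·S² = 3/28 ; C = +0.327327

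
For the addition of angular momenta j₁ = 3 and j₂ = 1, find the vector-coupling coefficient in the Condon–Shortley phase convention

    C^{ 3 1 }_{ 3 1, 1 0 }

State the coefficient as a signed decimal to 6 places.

+0.288675  (= +√(1/12))

√[7·1!5!1!/8! · 4!2!1!1!4!2!] = √(48)
  +(−1)^0/∏(0,1,2,1,3,0)! = 1/12  (running 1/12)
  +(−1)^1/∏(1,0,1,0,4,1)! = -1/24  (running 1/24)
⟨..|..⟩ = √(48)·(1/24) = +0.288675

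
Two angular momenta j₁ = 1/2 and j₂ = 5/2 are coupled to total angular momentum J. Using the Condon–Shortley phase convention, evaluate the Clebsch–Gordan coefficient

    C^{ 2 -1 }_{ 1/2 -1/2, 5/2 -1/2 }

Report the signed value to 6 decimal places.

−√(1/3) = -0.577350

j₁+j₂−J=1  J+j₁−j₂=0  J−j₁+j₂=4  j₁+j₂+J+1=6
(j₁±m₁, j₂±m₂, J±M) = (0,1,2,3,1,3)
P² = 12
sum k=1..1:
  [1] −1/6 = -1/6
S = -1/6
C² = P²·S² = 1/3 ; C = -0.577350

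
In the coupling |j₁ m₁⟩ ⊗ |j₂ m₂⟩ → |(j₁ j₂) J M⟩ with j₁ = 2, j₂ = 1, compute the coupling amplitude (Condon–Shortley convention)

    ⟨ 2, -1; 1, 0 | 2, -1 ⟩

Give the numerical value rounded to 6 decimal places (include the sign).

-0.408248

√[5·1!3!1!/6! · 1!3!1!1!1!3!] = √(3/2)
  +(−1)^0/∏(0,1,3,1,0,0)! = 1/6  (running 1/6)
  +(−1)^1/∏(1,0,2,0,1,1)! = -1/2  (running -1/3)
⟨..|..⟩ = √(3/2)·(-1/3) = -0.408248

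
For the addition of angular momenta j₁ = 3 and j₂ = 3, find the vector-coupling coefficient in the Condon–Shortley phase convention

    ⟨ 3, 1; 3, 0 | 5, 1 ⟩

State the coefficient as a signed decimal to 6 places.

+0.345033

√[11·1!5!5!/12! · 4!2!3!3!6!4!] = √(69120/7)
  +(−1)^0/∏(0,1,2,3,3,2)! = 1/144  (running 1/144)
  +(−1)^1/∏(1,0,1,2,4,3)! = -1/288  (running 1/288)
⟨..|..⟩ = √(69120/7)·(1/288) = +0.345033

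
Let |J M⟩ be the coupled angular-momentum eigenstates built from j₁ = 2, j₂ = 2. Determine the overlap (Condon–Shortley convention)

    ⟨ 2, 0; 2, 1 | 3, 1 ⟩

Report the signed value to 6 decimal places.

triangle: 1!·3!·3!/8! = 36/40320
(j±m)!: 2!·2!·3!·1!·4!·2! = 1152
prefactor² = (2J+1)·Δ·N² = 36/5
  k=0: +1/(0!·1!·2!·3!·1!·0!) = 1/12
  k=1: −1/(1!·0!·1!·2!·2!·1!) = -1/4
Σ = -1/6  ⇒  CG² = 36/5·(-1/6)² = 1/5
CG = −√(1/5) = -0.447214

−√(1/5) = -0.447214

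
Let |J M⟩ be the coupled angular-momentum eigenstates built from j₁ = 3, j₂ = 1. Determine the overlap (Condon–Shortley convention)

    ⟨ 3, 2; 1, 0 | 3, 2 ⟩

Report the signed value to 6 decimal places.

+√(1/3) ≈ +0.577350

√[7·1!5!1!/8! · 5!1!1!1!5!1!] = √(300)
  +(−1)^0/∏(0,1,1,1,4,0)! = 1/24  (running 1/24)
  +(−1)^1/∏(1,0,0,0,5,1)! = -1/120  (running 1/30)
⟨..|..⟩ = √(300)·(1/30) = +0.577350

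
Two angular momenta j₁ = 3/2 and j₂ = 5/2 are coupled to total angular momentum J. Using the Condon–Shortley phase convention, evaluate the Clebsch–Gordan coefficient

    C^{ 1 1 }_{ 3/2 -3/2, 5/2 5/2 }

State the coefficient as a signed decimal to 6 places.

√[3·3!0!2!/6! · 0!3!5!0!2!0!] = √(72)
  +(−1)^3/∏(3,0,0,2,0,0)! = -1/12  (running -1/12)
⟨..|..⟩ = √(72)·(-1/12) = -0.707107

-0.707107  (= −√(1/2))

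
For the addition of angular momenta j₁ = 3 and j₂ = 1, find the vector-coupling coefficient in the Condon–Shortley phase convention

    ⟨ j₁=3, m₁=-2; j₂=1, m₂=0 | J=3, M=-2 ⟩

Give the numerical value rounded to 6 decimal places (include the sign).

-0.577350  (= −√(1/3))

√[7·1!5!1!/8! · 1!5!1!1!1!5!] = √(300)
  +(−1)^0/∏(0,1,5,1,0,0)! = 1/120  (running 1/120)
  +(−1)^1/∏(1,0,4,0,1,1)! = -1/24  (running -1/30)
⟨..|..⟩ = √(300)·(-1/30) = -0.577350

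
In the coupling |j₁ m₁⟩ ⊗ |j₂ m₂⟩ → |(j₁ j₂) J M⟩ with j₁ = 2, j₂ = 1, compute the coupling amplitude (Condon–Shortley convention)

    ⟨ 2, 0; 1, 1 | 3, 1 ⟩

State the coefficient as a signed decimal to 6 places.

√[7·0!4!2!/7! · 2!2!2!0!4!2!] = √(128/5)
  +(−1)^0/∏(0,0,2,2,2,0)! = 1/8  (running 1/8)
⟨..|..⟩ = √(128/5)·(1/8) = +0.632456

+√(2/5) ≈ +0.632456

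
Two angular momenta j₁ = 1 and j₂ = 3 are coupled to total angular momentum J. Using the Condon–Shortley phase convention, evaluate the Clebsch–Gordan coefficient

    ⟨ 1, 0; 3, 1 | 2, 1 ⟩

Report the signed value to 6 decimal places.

-0.617213

triangle: 2!×0!×4!/7! = 48/5040
(j±m)!: 1!×1!×4!×2!×3!×1! = 288
prefactor² = (2J+1)×Δ×N² = 96/7
  k=1: −1/(1!×1!×0!×3!×0!×1!) = -1/6
Σ = -1/6  ⇒  CG² = 96/7×(-1/6)² = 8/21
CG = −√(8/21) = -0.617213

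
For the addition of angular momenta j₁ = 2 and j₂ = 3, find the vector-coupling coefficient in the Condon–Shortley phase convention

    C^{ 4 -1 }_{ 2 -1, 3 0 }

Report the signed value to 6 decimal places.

√[9·1!3!5!/10! · 1!3!3!3!3!5!] = √(1944/7)
  +(−1)^0/∏(0,1,3,3,0,2)! = 1/72  (running 1/72)
  +(−1)^1/∏(1,0,2,2,1,3)! = -1/24  (running -1/36)
⟨..|..⟩ = √(1944/7)·(-1/36) = -0.462910

−√(3/14) ≈ -0.462910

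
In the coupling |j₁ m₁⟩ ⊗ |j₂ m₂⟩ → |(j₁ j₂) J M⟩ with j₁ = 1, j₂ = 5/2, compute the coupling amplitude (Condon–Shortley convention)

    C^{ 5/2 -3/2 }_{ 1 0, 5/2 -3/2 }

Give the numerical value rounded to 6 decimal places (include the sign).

j₁+j₂−J=1  J+j₁−j₂=1  J−j₁+j₂=4  j₁+j₂+J+1=7
(j₁±m₁, j₂±m₂, J±M) = (1,1,1,4,1,4)
P² = 576/35
sum k=0..1:
  [0] +1/6 = 1/6
  [1] −1/24 = -1/24
S = 1/8
C² = P²·S² = 9/35 ; C = +0.507093

+√(9/35) = +0.507093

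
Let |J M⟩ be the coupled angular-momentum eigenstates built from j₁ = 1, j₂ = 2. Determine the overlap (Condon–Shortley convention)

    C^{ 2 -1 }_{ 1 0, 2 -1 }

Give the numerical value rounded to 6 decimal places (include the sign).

+√(1/6) ≈ +0.408248

√[5·1!1!3!/6! · 1!1!1!3!1!3!] = √(3/2)
  +(−1)^0/∏(0,1,1,1,0,2)! = 1/2  (running 1/2)
  +(−1)^1/∏(1,0,0,0,1,3)! = -1/6  (running 1/3)
⟨..|..⟩ = √(3/2)·(1/3) = +0.408248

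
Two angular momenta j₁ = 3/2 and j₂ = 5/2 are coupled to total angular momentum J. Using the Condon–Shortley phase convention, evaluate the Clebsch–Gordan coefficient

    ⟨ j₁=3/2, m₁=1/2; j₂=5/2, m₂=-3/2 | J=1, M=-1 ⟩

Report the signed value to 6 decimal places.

j₁+j₂−J=3  J+j₁−j₂=0  J−j₁+j₂=2  j₁+j₂+J+1=6
(j₁±m₁, j₂±m₂, J±M) = (2,1,1,4,0,2)
P² = 24/5
sum k=1..1:
  [1] −1/4 = -1/4
S = -1/4
C² = P²·S² = 3/10 ; C = -0.547723

-0.547723  (= −√(3/10))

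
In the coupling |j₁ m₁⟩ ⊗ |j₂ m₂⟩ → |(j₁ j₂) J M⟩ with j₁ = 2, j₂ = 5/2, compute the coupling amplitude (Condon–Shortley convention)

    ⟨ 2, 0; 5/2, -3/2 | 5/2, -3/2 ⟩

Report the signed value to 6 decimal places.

-0.119523

√[6·2!2!3!/8! · 2!2!1!4!1!4!] = √(288/35)
  +(−1)^0/∏(0,2,2,1,0,2)! = 1/8  (running 1/8)
  +(−1)^1/∏(1,1,1,0,1,3)! = -1/6  (running -1/24)
⟨..|..⟩ = √(288/35)·(-1/24) = -0.119523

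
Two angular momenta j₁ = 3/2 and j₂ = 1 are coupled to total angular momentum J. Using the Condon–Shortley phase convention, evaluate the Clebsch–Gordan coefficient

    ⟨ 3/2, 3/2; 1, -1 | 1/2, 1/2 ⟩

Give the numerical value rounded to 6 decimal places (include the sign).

√[2·2!1!0!/4! · 3!0!0!2!1!0!] = √(2)
  +(−1)^0/∏(0,2,0,0,1,0)! = 1/2  (running 1/2)
⟨..|..⟩ = √(2)·(1/2) = +0.707107

+√(1/2) = +0.707107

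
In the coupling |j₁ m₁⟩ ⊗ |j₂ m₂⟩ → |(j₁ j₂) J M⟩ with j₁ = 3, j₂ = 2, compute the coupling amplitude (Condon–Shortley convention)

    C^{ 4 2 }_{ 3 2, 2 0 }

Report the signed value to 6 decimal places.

+0.585540

triangle: 1!*5!*3!/10! = 720/3628800
(j±m)!: 5!*1!*2!*2!*6!*2! = 691200
prefactor² = (2J+1)*Δ*N² = 8640/7
  k=0: +1/(0!*1!*1!*2!*4!*1!) = 1/48
  k=1: −1/(1!*0!*0!*1!*5!*2!) = -1/240
Σ = 1/60  ⇒  CG² = 8640/7*1/60² = 12/35
CG = +√(12/35) = +0.585540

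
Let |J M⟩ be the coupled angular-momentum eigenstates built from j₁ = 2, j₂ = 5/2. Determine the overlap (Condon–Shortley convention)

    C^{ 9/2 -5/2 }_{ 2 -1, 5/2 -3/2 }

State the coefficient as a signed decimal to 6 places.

j₁+j₂−J=0  J+j₁−j₂=4  J−j₁+j₂=5  j₁+j₂+J+1=10
(j₁±m₁, j₂±m₂, J±M) = (1,3,1,4,2,7)
P² = 11520
sum k=0..0:
  [0] +1/144 = 1/144
S = 1/144
C² = P²·S² = 5/9 ; C = +0.745356

+0.745356  (= +√(5/9))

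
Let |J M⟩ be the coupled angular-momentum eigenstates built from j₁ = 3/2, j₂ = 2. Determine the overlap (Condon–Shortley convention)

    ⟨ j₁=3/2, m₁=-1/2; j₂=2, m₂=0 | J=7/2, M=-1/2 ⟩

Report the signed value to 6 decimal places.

+0.717137

√[8·0!3!4!/8! · 1!2!2!2!3!4!] = √(1152/35)
  +(−1)^0/∏(0,0,2,2,1,2)! = 1/8  (running 1/8)
⟨..|..⟩ = √(1152/35)·(1/8) = +0.717137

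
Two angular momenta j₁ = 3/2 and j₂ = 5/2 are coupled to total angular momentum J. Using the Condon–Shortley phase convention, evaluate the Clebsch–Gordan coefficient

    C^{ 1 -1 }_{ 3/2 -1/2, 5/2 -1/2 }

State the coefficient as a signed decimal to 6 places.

+√(3/20) = +0.387298

√[3·3!0!2!/6! · 1!2!2!3!0!2!] = √(12/5)
  +(−1)^2/∏(2,1,0,0,0,2)! = 1/4  (running 1/4)
⟨..|..⟩ = √(12/5)·(1/4) = +0.387298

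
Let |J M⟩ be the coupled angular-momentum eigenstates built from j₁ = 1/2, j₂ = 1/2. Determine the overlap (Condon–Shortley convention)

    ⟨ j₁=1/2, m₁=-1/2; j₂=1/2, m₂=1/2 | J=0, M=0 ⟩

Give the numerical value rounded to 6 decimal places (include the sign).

-0.707107

√[1·1!0!0!/2! · 0!1!1!0!0!0!] = √(1/2)
  +(−1)^1/∏(1,0,0,0,0,0)! = -1  (running -1)
⟨..|..⟩ = √(1/2)·(-1) = -0.707107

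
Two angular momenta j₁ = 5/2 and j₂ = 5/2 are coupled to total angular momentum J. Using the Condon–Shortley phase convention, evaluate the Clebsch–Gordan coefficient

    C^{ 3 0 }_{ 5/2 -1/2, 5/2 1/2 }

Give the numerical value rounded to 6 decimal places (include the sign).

triangle: 2!×3!×3!/9! = 72/362880
(j±m)!: 2!×3!×3!×2!×3!×3! = 5184
prefactor² = (2J+1)×Δ×N² = 36/5
  k=0: +1/(0!×2!×3!×3!×0!×0!) = 1/72
  k=1: −1/(1!×1!×2!×2!×1!×1!) = -1/4
  k=2: +1/(2!×0!×1!×1!×2!×2!) = 1/8
Σ = -1/9  ⇒  CG² = 36/5×(-1/9)² = 4/45
CG = −√(4/45) = -0.298142

−√(4/45) ≈ -0.298142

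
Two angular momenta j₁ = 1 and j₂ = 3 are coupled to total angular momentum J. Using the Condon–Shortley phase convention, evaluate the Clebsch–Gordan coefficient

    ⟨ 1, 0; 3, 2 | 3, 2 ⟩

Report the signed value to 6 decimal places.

√[7·1!1!5!/8! · 1!1!5!1!5!1!] = √(300)
  +(−1)^0/∏(0,1,1,5,0,0)! = 1/120  (running 1/120)
  +(−1)^1/∏(1,0,0,4,1,1)! = -1/24  (running -1/30)
⟨..|..⟩ = √(300)·(-1/30) = -0.577350

-0.577350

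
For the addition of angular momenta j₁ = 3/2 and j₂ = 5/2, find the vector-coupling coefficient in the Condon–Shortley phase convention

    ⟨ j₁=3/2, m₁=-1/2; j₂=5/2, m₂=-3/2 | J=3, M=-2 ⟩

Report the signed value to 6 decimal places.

+√(1/12) = +0.288675

triangle: 1!*2!*4!/8! = 48/40320
(j±m)!: 1!*2!*1!*4!*1!*5! = 5760
prefactor² = (2J+1)*Δ*N² = 48
  k=0: +1/(0!*1!*2!*1!*0!*3!) = 1/12
  k=1: −1/(1!*0!*1!*0!*1!*4!) = -1/24
Σ = 1/24  ⇒  CG² = 48*1/24² = 1/12
CG = +√(1/12) = +0.288675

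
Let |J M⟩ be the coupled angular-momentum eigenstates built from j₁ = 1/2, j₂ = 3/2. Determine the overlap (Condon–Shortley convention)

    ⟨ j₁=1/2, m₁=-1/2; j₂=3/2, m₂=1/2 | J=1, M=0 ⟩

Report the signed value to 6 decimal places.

−√(1/2) = -0.707107

√[3·1!0!2!/4! · 0!1!2!1!1!1!] = √(1/2)
  +(−1)^1/∏(1,0,0,1,0,1)! = -1  (running -1)
⟨..|..⟩ = √(1/2)·(-1) = -0.707107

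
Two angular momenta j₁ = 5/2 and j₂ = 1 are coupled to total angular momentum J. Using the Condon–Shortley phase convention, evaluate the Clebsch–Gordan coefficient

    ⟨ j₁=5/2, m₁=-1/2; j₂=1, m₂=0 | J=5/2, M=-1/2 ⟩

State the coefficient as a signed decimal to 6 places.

-0.169031  (= −√(1/35))

√[6·1!4!1!/7! · 2!3!1!1!2!3!] = √(144/35)
  +(−1)^0/∏(0,1,3,1,1,0)! = 1/6  (running 1/6)
  +(−1)^1/∏(1,0,2,0,2,1)! = -1/4  (running -1/12)
⟨..|..⟩ = √(144/35)·(-1/12) = -0.169031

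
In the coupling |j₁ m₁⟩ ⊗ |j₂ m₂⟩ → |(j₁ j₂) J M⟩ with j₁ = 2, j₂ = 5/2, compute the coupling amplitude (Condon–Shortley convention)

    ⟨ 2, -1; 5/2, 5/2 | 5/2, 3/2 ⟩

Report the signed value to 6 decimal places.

+0.654654

j₁+j₂−J=2  J+j₁−j₂=2  J−j₁+j₂=3  j₁+j₂+J+1=8
(j₁±m₁, j₂±m₂, J±M) = (1,3,5,0,4,1)
P² = 432/7
sum k=2..2:
  [2] +1/12 = 1/12
S = 1/12
C² = P²·S² = 3/7 ; C = +0.654654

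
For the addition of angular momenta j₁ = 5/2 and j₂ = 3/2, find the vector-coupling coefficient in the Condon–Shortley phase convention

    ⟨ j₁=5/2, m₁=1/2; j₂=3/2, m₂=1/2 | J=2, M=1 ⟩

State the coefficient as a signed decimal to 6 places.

−√(25/84) = -0.545545

triangle: 2!*3!*1!/7! = 12/5040
(j±m)!: 3!*2!*2!*1!*3!*1! = 144
prefactor² = (2J+1)*Δ*N² = 12/7
  k=1: −1/(1!*1!*1!*1!*2!*0!) = -1/2
  k=2: +1/(2!*0!*0!*0!*3!*1!) = 1/12
Σ = -5/12  ⇒  CG² = 12/7*(-5/12)² = 25/84
CG = −√(25/84) = -0.545545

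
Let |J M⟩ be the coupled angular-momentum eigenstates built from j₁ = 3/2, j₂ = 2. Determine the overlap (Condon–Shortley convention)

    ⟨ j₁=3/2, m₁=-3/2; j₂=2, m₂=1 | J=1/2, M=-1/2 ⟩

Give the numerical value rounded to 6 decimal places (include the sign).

j₁+j₂−J=3  J+j₁−j₂=0  J−j₁+j₂=1  j₁+j₂+J+1=5
(j₁±m₁, j₂±m₂, J±M) = (0,3,3,1,0,1)
P² = 18/5
sum k=3..3:
  [3] −1/6 = -1/6
S = -1/6
C² = P²·S² = 1/10 ; C = -0.316228

-0.316228  (= −√(1/10))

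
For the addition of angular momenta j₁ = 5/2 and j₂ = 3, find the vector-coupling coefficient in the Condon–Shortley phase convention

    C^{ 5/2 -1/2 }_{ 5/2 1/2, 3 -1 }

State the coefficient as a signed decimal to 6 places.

j₁+j₂−J=3  J+j₁−j₂=2  J−j₁+j₂=3  j₁+j₂+J+1=9
(j₁±m₁, j₂±m₂, J±M) = (3,2,2,4,2,3)
P² = 288/35
sum k=0..2:
  [0] +1/24 = 1/24
  [1] −1/4 = -1/4
  [2] +1/24 = 1/24
S = -1/6
C² = P²·S² = 8/35 ; C = -0.478091

-0.478091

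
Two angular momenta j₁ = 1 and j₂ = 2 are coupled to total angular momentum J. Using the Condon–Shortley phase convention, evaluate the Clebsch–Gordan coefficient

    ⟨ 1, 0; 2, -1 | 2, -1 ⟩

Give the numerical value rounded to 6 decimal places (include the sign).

+0.408248  (= +√(1/6))

j₁+j₂−J=1  J+j₁−j₂=1  J−j₁+j₂=3  j₁+j₂+J+1=6
(j₁±m₁, j₂±m₂, J±M) = (1,1,1,3,1,3)
P² = 3/2
sum k=0..1:
  [0] +1/2 = 1/2
  [1] −1/6 = -1/6
S = 1/3
C² = P²·S² = 1/6 ; C = +0.408248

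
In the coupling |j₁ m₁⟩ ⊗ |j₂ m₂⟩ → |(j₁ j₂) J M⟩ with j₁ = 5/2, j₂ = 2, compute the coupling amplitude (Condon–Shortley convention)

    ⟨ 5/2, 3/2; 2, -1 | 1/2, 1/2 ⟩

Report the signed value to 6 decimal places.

√[2·4!1!0!/6! · 4!1!1!3!1!0!] = √(48/5)
  +(−1)^1/∏(1,3,0,0,1,0)! = -1/6  (running -1/6)
⟨..|..⟩ = √(48/5)·(-1/6) = -0.516398

-0.516398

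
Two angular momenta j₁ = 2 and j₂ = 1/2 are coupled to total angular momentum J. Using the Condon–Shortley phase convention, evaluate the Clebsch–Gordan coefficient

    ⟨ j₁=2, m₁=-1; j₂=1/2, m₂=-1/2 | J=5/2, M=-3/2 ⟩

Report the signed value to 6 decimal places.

√[6·0!4!1!/6! · 1!3!0!1!1!4!] = √(144/5)
  +(−1)^0/∏(0,0,3,0,1,1)! = 1/6  (running 1/6)
⟨..|..⟩ = √(144/5)·(1/6) = +0.894427

+0.894427  (= +√(4/5))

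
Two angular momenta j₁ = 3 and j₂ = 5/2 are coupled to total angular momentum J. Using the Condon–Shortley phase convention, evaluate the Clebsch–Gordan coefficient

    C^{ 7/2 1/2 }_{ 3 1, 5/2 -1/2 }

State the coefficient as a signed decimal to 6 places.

−√(1/63) ≈ -0.125988

√[8·2!4!3!/10! · 4!2!2!3!4!3!] = √(9216/175)
  +(−1)^0/∏(0,2,2,2,2,1)! = 1/16  (running 1/16)
  +(−1)^1/∏(1,1,1,1,3,2)! = -1/12  (running -1/48)
  +(−1)^2/∏(2,0,0,0,4,3)! = 1/288  (running -5/288)
⟨..|..⟩ = √(9216/175)·(-5/288) = -0.125988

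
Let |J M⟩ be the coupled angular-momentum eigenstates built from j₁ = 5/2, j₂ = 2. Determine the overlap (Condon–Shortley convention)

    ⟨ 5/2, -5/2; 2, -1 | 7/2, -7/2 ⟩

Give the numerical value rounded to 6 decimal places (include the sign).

−√(5/9) = -0.745356

triangle: 1!·4!·3!/9! = 144/362880
(j±m)!: 0!·5!·1!·3!·0!·7! = 3628800
prefactor² = (2J+1)·Δ·N² = 11520
  k=1: −1/(1!·0!·4!·0!·0!·3!) = -1/144
Σ = -1/144  ⇒  CG² = 11520·(-1/144)² = 5/9
CG = −√(5/9) = -0.745356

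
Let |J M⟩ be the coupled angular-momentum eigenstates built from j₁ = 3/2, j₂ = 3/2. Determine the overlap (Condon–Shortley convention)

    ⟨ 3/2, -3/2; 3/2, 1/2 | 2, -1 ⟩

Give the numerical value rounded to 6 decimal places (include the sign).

−√(1/2) ≈ -0.707107

j₁+j₂−J=1  J+j₁−j₂=2  J−j₁+j₂=2  j₁+j₂+J+1=6
(j₁±m₁, j₂±m₂, J±M) = (0,3,2,1,1,3)
P² = 2
sum k=1..1:
  [1] −1/2 = -1/2
S = -1/2
C² = P²·S² = 1/2 ; C = -0.707107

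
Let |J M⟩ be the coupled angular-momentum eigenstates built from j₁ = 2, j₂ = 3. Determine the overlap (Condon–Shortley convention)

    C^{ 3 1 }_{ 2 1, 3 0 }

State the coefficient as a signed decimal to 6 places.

√[7·2!2!4!/9! · 3!1!3!3!4!2!] = √(96/5)
  +(−1)^0/∏(0,2,1,3,1,1)! = 1/12  (running 1/12)
  +(−1)^1/∏(1,1,0,2,2,2)! = -1/8  (running -1/24)
⟨..|..⟩ = √(96/5)·(-1/24) = -0.182574

-0.182574  (= −√(1/30))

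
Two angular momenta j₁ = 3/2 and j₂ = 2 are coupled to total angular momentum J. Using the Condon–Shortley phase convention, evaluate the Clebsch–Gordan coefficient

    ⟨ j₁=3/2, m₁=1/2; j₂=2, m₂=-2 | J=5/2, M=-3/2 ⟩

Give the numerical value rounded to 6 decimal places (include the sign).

+√(16/35) ≈ +0.676123

triangle: 1!*2!*3!/7! = 12/5040
(j±m)!: 2!*1!*0!*4!*1!*4! = 1152
prefactor² = (2J+1)*Δ*N² = 576/35
  k=0: +1/(0!*1!*1!*0!*1!*3!) = 1/6
Σ = 1/6  ⇒  CG² = 576/35*1/6² = 16/35
CG = +√(16/35) = +0.676123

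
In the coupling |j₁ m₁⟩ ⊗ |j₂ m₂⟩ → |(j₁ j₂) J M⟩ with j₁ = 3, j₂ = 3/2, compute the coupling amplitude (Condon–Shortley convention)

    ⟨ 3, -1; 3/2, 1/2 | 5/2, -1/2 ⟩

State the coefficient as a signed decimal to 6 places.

triangle: 2!*4!*1!/8! = 48/40320
(j±m)!: 2!*4!*2!*1!*2!*3! = 1152
prefactor² = (2J+1)*Δ*N² = 288/35
  k=1: −1/(1!*1!*3!*1!*1!*0!) = -1/6
  k=2: +1/(2!*0!*2!*0!*2!*1!) = 1/8
Σ = -1/24  ⇒  CG² = 288/35*(-1/24)² = 1/70
CG = −√(1/70) = -0.119523

−√(1/70) = -0.119523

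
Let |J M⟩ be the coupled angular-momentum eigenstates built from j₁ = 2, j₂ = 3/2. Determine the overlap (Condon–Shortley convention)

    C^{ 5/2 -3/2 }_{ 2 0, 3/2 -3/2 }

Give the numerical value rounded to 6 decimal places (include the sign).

triangle: 1!×3!×2!/7! = 12/5040
(j±m)!: 2!×2!×0!×3!×1!×4! = 576
prefactor² = (2J+1)×Δ×N² = 288/35
  k=0: +1/(0!×1!×2!×0!×1!×2!) = 1/4
Σ = 1/4  ⇒  CG² = 288/35×1/4² = 18/35
CG = +√(18/35) = +0.717137

+√(18/35) = +0.717137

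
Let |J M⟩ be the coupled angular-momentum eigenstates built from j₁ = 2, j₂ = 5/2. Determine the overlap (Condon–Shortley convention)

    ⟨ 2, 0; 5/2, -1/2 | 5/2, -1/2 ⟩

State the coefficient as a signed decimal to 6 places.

−√(8/35) ≈ -0.478091

triangle: 2!×2!×3!/8! = 24/40320
(j±m)!: 2!×2!×2!×3!×2!×3! = 576
prefactor² = (2J+1)×Δ×N² = 72/35
  k=0: +1/(0!×2!×2!×2!×0!×1!) = 1/8
  k=1: −1/(1!×1!×1!×1!×1!×2!) = -1/2
  k=2: +1/(2!×0!×0!×0!×2!×3!) = 1/24
Σ = -1/3  ⇒  CG² = 72/35×(-1/3)² = 8/35
CG = −√(8/35) = -0.478091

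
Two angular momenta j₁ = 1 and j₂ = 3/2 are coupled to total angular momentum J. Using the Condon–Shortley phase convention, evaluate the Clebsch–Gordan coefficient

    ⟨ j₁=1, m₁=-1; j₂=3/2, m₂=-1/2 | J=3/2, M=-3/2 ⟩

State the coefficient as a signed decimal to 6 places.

triangle: 1!·1!·2!/5! = 2/120
(j±m)!: 0!·2!·1!·2!·0!·3! = 24
prefactor² = (2J+1)·Δ·N² = 8/5
  k=1: −1/(1!·0!·1!·0!·0!·2!) = -1/2
Σ = -1/2  ⇒  CG² = 8/5·(-1/2)² = 2/5
CG = −√(2/5) = -0.632456

-0.632456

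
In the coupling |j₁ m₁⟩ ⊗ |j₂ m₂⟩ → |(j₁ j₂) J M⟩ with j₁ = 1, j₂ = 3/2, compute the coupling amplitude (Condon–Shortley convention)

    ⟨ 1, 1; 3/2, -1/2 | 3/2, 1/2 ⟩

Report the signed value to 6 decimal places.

triangle: 1!·1!·2!/5! = 2/120
(j±m)!: 2!·0!·1!·2!·2!·1! = 8
prefactor² = (2J+1)·Δ·N² = 8/15
  k=0: +1/(0!·1!·0!·1!·1!·1!) = 1
Σ = 1  ⇒  CG² = 8/15·1² = 8/15
CG = +√(8/15) = +0.730297

+√(8/15) ≈ +0.730297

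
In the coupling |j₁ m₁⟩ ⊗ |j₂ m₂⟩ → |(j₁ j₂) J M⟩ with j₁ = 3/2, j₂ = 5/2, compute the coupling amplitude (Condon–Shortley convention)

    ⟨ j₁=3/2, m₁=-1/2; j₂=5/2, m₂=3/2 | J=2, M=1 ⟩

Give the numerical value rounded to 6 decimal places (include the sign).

triangle: 2!×1!×3!/7! = 12/5040
(j±m)!: 1!×2!×4!×1!×3!×1! = 288
prefactor² = (2J+1)×Δ×N² = 24/7
  k=1: −1/(1!×1!×1!×3!×0!×0!) = -1/6
  k=2: +1/(2!×0!×0!×2!×1!×1!) = 1/4
Σ = 1/12  ⇒  CG² = 24/7×1/12² = 1/42
CG = +√(1/42) = +0.154303

+0.154303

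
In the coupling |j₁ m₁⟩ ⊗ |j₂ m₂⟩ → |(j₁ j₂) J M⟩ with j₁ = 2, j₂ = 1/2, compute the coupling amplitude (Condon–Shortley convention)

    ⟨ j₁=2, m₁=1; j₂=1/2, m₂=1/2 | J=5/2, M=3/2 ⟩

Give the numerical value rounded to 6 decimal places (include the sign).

+√(4/5) = +0.894427

√[6·0!4!1!/6! · 3!1!1!0!4!1!] = √(144/5)
  +(−1)^0/∏(0,0,1,1,3,0)! = 1/6  (running 1/6)
⟨..|..⟩ = √(144/5)·(1/6) = +0.894427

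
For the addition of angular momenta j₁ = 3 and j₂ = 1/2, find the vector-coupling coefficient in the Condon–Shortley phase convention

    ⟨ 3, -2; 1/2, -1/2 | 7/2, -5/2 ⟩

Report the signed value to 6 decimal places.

triangle: 0!×6!×1!/8! = 720/40320
(j±m)!: 1!×5!×0!×1!×1!×6! = 86400
prefactor² = (2J+1)×Δ×N² = 86400/7
  k=0: +1/(0!×0!×5!×0!×1!×1!) = 1/120
Σ = 1/120  ⇒  CG² = 86400/7×1/120² = 6/7
CG = +√(6/7) = +0.925820

+0.925820  (= +√(6/7))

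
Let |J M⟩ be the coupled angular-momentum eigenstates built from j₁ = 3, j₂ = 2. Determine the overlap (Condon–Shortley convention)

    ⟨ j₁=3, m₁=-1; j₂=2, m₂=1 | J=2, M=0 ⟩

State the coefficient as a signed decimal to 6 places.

+√(1/7) ≈ +0.377964

triangle: 3!×3!×1!/8! = 36/40320
(j±m)!: 2!×4!×3!×1!×2!×2! = 1152
prefactor² = (2J+1)×Δ×N² = 36/7
  k=2: +1/(2!×1!×2!×1!×1!×0!) = 1/4
  k=3: −1/(3!×0!×1!×0!×2!×1!) = -1/12
Σ = 1/6  ⇒  CG² = 36/7×1/6² = 1/7
CG = +√(1/7) = +0.377964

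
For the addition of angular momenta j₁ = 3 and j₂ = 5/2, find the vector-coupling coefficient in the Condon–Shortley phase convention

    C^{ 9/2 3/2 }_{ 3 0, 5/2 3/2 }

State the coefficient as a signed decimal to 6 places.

j₁+j₂−J=1  J+j₁−j₂=5  J−j₁+j₂=4  j₁+j₂+J+1=11
(j₁±m₁, j₂±m₂, J±M) = (3,3,4,1,6,3)
P² = 207360/77
sum k=0..1:
  [0] +1/288 = 1/288
  [1] −1/72 = -1/72
S = -1/96
C² = P²·S² = 45/154 ; C = -0.540562

−√(45/154) ≈ -0.540562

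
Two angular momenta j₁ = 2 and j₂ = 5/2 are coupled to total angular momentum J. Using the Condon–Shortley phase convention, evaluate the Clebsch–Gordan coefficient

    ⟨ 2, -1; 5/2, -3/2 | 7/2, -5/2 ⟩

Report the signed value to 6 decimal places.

+√(1/63) ≈ +0.125988

j₁+j₂−J=1  J+j₁−j₂=3  J−j₁+j₂=4  j₁+j₂+J+1=9
(j₁±m₁, j₂±m₂, J±M) = (1,3,1,4,1,6)
P² = 2304/7
sum k=0..1:
  [0] +1/36 = 1/36
  [1] −1/48 = -1/48
S = 1/144
C² = P²·S² = 1/63 ; C = +0.125988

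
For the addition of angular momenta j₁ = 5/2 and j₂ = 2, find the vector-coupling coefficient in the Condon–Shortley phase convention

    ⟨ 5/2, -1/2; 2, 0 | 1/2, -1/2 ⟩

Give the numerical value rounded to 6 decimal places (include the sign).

+√(1/5) = +0.447214

j₁+j₂−J=4  J+j₁−j₂=1  J−j₁+j₂=0  j₁+j₂+J+1=6
(j₁±m₁, j₂±m₂, J±M) = (2,3,2,2,0,1)
P² = 16/5
sum k=2..2:
  [2] +1/4 = 1/4
S = 1/4
C² = P²·S² = 1/5 ; C = +0.447214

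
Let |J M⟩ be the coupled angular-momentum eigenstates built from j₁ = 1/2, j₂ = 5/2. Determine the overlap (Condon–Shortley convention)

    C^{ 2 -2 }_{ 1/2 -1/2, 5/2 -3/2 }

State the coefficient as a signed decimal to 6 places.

-0.408248

triangle: 1!·0!·4!/6! = 24/720
(j±m)!: 0!·1!·1!·4!·0!·4! = 576
prefactor² = (2J+1)·Δ·N² = 96
  k=1: −1/(1!·0!·0!·0!·0!·4!) = -1/24
Σ = -1/24  ⇒  CG² = 96·(-1/24)² = 1/6
CG = −√(1/6) = -0.408248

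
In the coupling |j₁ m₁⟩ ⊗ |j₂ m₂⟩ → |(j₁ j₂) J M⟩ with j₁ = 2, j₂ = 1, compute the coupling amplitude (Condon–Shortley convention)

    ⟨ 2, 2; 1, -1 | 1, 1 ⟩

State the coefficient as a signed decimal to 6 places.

triangle: 2!·2!·0!/5! = 4/120
(j±m)!: 4!·0!·0!·2!·2!·0! = 96
prefactor² = (2J+1)·Δ·N² = 48/5
  k=0: +1/(0!·2!·0!·0!·2!·0!) = 1/4
Σ = 1/4  ⇒  CG² = 48/5·1/4² = 3/5
CG = +√(3/5) = +0.774597

+√(3/5) ≈ +0.774597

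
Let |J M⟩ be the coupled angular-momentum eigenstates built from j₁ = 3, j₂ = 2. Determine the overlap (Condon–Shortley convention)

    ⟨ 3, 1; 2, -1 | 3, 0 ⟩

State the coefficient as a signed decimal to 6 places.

√[7·2!4!2!/9! · 4!2!1!3!3!3!] = √(96/5)
  +(−1)^0/∏(0,2,2,1,2,1)! = 1/8  (running 1/8)
  +(−1)^1/∏(1,1,1,0,3,2)! = -1/12  (running 1/24)
⟨..|..⟩ = √(96/5)·(1/24) = +0.182574

+√(1/30) ≈ +0.182574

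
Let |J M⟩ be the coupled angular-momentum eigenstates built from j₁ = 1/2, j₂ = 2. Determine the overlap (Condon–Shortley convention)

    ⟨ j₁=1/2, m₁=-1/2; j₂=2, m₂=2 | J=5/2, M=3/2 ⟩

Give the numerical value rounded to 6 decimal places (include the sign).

+0.447214

triangle: 0!×1!×4!/6! = 24/720
(j±m)!: 0!×1!×4!×0!×4!×1! = 576
prefactor² = (2J+1)×Δ×N² = 576/5
  k=0: +1/(0!×0!×1!×4!×0!×0!) = 1/24
Σ = 1/24  ⇒  CG² = 576/5×1/24² = 1/5
CG = +√(1/5) = +0.447214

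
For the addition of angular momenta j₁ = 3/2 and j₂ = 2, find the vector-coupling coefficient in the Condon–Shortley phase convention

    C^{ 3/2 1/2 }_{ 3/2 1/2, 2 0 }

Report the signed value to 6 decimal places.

triangle: 2!×1!×2!/6! = 4/720
(j±m)!: 2!×1!×2!×2!×2!×1! = 16
prefactor² = (2J+1)×Δ×N² = 16/45
  k=0: +1/(0!×2!×1!×2!×0!×0!) = 1/4
  k=1: −1/(1!×1!×0!×1!×1!×1!) = -1
Σ = -3/4  ⇒  CG² = 16/45×(-3/4)² = 1/5
CG = −√(1/5) = -0.447214

−√(1/5) = -0.447214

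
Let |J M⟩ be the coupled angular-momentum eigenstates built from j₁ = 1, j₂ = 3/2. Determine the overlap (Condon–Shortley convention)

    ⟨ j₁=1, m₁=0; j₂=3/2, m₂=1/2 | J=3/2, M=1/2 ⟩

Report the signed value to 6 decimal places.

j₁+j₂−J=1  J+j₁−j₂=1  J−j₁+j₂=2  j₁+j₂+J+1=5
(j₁±m₁, j₂±m₂, J±M) = (1,1,2,1,2,1)
P² = 4/15
sum k=0..1:
  [0] +1/2 = 1/2
  [1] −1/1 = -1
S = -1/2
C² = P²·S² = 1/15 ; C = -0.258199

-0.258199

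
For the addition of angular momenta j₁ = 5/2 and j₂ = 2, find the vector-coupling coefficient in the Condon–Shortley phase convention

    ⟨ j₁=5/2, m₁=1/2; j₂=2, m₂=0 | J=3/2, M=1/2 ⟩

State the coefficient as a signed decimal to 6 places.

-0.239046  (= −√(2/35))

triangle: 3!×2!×1!/7! = 12/5040
(j±m)!: 3!×2!×2!×2!×2!×1! = 96
prefactor² = (2J+1)×Δ×N² = 32/35
  k=1: −1/(1!×2!×1!×1!×1!×0!) = -1/2
  k=2: +1/(2!×1!×0!×0!×2!×1!) = 1/4
Σ = -1/4  ⇒  CG² = 32/35×(-1/4)² = 2/35
CG = −√(2/35) = -0.239046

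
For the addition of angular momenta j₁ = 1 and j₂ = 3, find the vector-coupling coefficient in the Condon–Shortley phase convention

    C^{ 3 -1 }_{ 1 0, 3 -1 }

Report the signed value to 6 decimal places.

+√(1/12) ≈ +0.288675

j₁+j₂−J=1  J+j₁−j₂=1  J−j₁+j₂=5  j₁+j₂+J+1=8
(j₁±m₁, j₂±m₂, J±M) = (1,1,2,4,2,4)
P² = 48
sum k=0..1:
  [0] +1/12 = 1/12
  [1] −1/24 = -1/24
S = 1/24
C² = P²·S² = 1/12 ; C = +0.288675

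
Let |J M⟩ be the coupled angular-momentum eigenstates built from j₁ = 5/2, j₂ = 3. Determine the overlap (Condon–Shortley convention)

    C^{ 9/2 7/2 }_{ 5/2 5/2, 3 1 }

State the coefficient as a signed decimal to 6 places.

+√(50/99) ≈ +0.710669

triangle: 1!·4!·5!/11! = 2880/39916800
(j±m)!: 5!·0!·4!·2!·8!·1! = 232243200
prefactor² = (2J+1)·Δ·N² = 1843200/11
  k=0: +1/(0!·1!·0!·4!·4!·1!) = 1/576
Σ = 1/576  ⇒  CG² = 1843200/11·1/576² = 50/99
CG = +√(50/99) = +0.710669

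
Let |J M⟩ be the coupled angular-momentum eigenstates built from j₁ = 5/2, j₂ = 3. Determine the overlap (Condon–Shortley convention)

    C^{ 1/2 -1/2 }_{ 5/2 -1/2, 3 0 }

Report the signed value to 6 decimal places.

√[2·5!0!1!/7! · 2!3!3!3!0!1!] = √(144/7)
  +(−1)^3/∏(3,2,0,0,0,1)! = -1/12  (running -1/12)
⟨..|..⟩ = √(144/7)·(-1/12) = -0.377964

-0.377964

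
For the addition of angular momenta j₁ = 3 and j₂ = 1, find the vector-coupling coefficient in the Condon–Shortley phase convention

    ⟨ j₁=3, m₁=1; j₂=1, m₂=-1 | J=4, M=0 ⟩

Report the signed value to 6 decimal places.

+0.462910  (= +√(3/14))

j₁+j₂−J=0  J+j₁−j₂=6  J−j₁+j₂=2  j₁+j₂+J+1=9
(j₁±m₁, j₂±m₂, J±M) = (4,2,0,2,4,4)
P² = 13824/7
sum k=0..0:
  [0] +1/96 = 1/96
S = 1/96
C² = P²·S² = 3/14 ; C = +0.462910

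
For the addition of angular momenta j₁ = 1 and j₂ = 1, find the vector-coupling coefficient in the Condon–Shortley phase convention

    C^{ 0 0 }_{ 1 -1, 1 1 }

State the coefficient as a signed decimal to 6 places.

+√(1/3) = +0.577350

j₁+j₂−J=2  J+j₁−j₂=0  J−j₁+j₂=0  j₁+j₂+J+1=3
(j₁±m₁, j₂±m₂, J±M) = (0,2,2,0,0,0)
P² = 4/3
sum k=2..2:
  [2] +1/2 = 1/2
S = 1/2
C² = P²·S² = 1/3 ; C = +0.577350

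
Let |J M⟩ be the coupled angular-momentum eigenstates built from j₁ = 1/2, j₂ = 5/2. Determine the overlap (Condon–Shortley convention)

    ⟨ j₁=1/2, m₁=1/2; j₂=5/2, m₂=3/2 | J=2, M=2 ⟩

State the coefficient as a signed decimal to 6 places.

+0.408248  (= +√(1/6))

j₁+j₂−J=1  J+j₁−j₂=0  J−j₁+j₂=4  j₁+j₂+J+1=6
(j₁±m₁, j₂±m₂, J±M) = (1,0,4,1,4,0)
P² = 96
sum k=0..0:
  [0] +1/24 = 1/24
S = 1/24
C² = P²·S² = 1/6 ; C = +0.408248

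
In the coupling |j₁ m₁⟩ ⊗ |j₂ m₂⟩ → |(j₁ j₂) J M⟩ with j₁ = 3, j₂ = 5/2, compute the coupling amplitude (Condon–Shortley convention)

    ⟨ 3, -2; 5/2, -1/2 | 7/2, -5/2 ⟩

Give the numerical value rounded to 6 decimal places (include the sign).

-0.178174

√[8·2!4!3!/10! · 1!5!2!3!1!6!] = √(4608/7)
  +(−1)^1/∏(1,1,4,1,0,2)! = -1/48  (running -1/48)
  +(−1)^2/∏(2,0,3,0,1,3)! = 1/72  (running -1/144)
⟨..|..⟩ = √(4608/7)·(-1/144) = -0.178174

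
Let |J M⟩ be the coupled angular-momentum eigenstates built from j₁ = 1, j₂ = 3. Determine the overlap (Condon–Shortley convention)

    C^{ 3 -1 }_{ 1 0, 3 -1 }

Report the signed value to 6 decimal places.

triangle: 1!*1!*5!/8! = 120/40320
(j±m)!: 1!*1!*2!*4!*2!*4! = 2304
prefactor² = (2J+1)*Δ*N² = 48
  k=0: +1/(0!*1!*1!*2!*0!*3!) = 1/12
  k=1: −1/(1!*0!*0!*1!*1!*4!) = -1/24
Σ = 1/24  ⇒  CG² = 48*1/24² = 1/12
CG = +√(1/12) = +0.288675

+0.288675  (= +√(1/12))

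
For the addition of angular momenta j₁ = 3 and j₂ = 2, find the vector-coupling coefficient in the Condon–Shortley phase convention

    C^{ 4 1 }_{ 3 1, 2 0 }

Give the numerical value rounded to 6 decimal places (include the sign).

+√(3/28) ≈ +0.327327

√[9·1!5!3!/10! · 4!2!2!2!5!3!] = √(1728/7)
  +(−1)^0/∏(0,1,2,2,3,1)! = 1/24  (running 1/24)
  +(−1)^1/∏(1,0,1,1,4,2)! = -1/48  (running 1/48)
⟨..|..⟩ = √(1728/7)·(1/48) = +0.327327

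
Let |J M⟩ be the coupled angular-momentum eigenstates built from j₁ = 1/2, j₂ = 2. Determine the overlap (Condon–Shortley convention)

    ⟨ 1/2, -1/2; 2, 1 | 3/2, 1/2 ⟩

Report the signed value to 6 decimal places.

j₁+j₂−J=1  J+j₁−j₂=0  J−j₁+j₂=3  j₁+j₂+J+1=5
(j₁±m₁, j₂±m₂, J±M) = (0,1,3,1,2,1)
P² = 12/5
sum k=1..1:
  [1] −1/2 = -1/2
S = -1/2
C² = P²·S² = 3/5 ; C = -0.774597

−√(3/5) = -0.774597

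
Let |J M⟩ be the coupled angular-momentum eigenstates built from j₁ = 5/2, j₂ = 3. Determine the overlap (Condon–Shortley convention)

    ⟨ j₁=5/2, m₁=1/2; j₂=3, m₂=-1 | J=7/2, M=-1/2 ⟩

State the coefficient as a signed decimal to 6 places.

-0.125988  (= −√(1/63))

j₁+j₂−J=2  J+j₁−j₂=3  J−j₁+j₂=4  j₁+j₂+J+1=10
(j₁±m₁, j₂±m₂, J±M) = (3,2,2,4,3,4)
P² = 9216/175
sum k=0..2:
  [0] +1/16 = 1/16
  [1] −1/12 = -1/12
  [2] +1/288 = 1/288
S = -5/288
C² = P²·S² = 1/63 ; C = -0.125988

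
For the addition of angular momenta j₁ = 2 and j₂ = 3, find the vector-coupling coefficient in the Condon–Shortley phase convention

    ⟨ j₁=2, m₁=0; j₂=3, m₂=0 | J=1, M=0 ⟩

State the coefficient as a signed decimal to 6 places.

+√(9/35) = +0.507093

triangle: 4!×0!×2!/7! = 48/5040
(j±m)!: 2!×2!×3!×3!×1!×1! = 144
prefactor² = (2J+1)×Δ×N² = 144/35
  k=2: +1/(2!×2!×0!×1!×0!×1!) = 1/4
Σ = 1/4  ⇒  CG² = 144/35×1/4² = 9/35
CG = +√(9/35) = +0.507093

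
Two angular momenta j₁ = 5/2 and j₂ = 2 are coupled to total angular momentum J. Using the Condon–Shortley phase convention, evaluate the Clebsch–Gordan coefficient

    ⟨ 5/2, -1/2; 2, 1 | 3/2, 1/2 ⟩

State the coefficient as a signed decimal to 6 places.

+√(5/21) ≈ +0.487950

√[4·3!2!1!/7! · 2!3!3!1!2!1!] = √(48/35)
  +(−1)^2/∏(2,1,1,1,1,0)! = 1/2  (running 1/2)
  +(−1)^3/∏(3,0,0,0,2,1)! = -1/12  (running 5/12)
⟨..|..⟩ = √(48/35)·(5/12) = +0.487950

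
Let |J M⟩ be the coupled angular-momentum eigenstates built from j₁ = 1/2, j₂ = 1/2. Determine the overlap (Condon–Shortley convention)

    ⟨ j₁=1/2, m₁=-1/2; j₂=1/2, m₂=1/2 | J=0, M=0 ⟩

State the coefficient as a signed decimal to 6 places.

-0.707107  (= −√(1/2))

triangle: 1!·0!·0!/2! = 1/2
(j±m)!: 0!·1!·1!·0!·0!·0! = 1
prefactor² = (2J+1)·Δ·N² = 1/2
  k=1: −1/(1!·0!·0!·0!·0!·0!) = -1
Σ = -1  ⇒  CG² = 1/2·(-1)² = 1/2
CG = −√(1/2) = -0.707107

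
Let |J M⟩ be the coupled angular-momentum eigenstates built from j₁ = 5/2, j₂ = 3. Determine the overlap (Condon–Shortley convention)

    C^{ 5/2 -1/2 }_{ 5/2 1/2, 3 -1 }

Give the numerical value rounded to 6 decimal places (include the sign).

-0.478091  (= −√(8/35))

j₁+j₂−J=3  J+j₁−j₂=2  J−j₁+j₂=3  j₁+j₂+J+1=9
(j₁±m₁, j₂±m₂, J±M) = (3,2,2,4,2,3)
P² = 288/35
sum k=0..2:
  [0] +1/24 = 1/24
  [1] −1/4 = -1/4
  [2] +1/24 = 1/24
S = -1/6
C² = P²·S² = 8/35 ; C = -0.478091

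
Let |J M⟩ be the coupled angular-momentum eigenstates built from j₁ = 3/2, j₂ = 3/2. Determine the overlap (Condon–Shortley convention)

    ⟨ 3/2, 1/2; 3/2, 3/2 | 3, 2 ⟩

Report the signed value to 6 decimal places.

+√(1/2) = +0.707107

√[7·0!3!3!/7! · 2!1!3!0!5!1!] = √(72)
  +(−1)^0/∏(0,0,1,3,2,0)! = 1/12  (running 1/12)
⟨..|..⟩ = √(72)·(1/12) = +0.707107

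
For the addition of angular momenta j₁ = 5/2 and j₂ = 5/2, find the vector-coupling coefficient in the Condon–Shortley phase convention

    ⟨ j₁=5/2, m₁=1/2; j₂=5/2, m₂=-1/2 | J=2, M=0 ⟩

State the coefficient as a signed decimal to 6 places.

triangle: 3!·2!·2!/8! = 24/40320
(j±m)!: 3!·2!·2!·3!·2!·2! = 576
prefactor² = (2J+1)·Δ·N² = 12/7
  k=0: +1/(0!·3!·2!·2!·0!·0!) = 1/24
  k=1: −1/(1!·2!·1!·1!·1!·1!) = -1/2
  k=2: +1/(2!·1!·0!·0!·2!·2!) = 1/8
Σ = -1/3  ⇒  CG² = 12/7·(-1/3)² = 4/21
CG = −√(4/21) = -0.436436

−√(4/21) = -0.436436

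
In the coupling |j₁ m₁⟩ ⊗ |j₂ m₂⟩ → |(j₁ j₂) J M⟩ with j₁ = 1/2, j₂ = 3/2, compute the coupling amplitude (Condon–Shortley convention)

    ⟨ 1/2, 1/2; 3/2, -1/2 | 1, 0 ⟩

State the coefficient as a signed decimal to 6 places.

+0.707107

triangle: 1!·0!·2!/4! = 2/24
(j±m)!: 1!·0!·1!·2!·1!·1! = 2
prefactor² = (2J+1)·Δ·N² = 1/2
  k=0: +1/(0!·1!·0!·1!·0!·1!) = 1
Σ = 1  ⇒  CG² = 1/2·1² = 1/2
CG = +√(1/2) = +0.707107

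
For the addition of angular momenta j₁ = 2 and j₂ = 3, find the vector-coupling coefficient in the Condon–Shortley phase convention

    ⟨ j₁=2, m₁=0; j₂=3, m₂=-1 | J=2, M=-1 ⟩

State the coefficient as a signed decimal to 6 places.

-0.377964

triangle: 3!·1!·3!/8! = 36/40320
(j±m)!: 2!·2!·2!·4!·1!·3! = 1152
prefactor² = (2J+1)·Δ·N² = 36/7
  k=1: −1/(1!·2!·1!·1!·0!·2!) = -1/4
  k=2: +1/(2!·1!·0!·0!·1!·3!) = 1/12
Σ = -1/6  ⇒  CG² = 36/7·(-1/6)² = 1/7
CG = −√(1/7) = -0.377964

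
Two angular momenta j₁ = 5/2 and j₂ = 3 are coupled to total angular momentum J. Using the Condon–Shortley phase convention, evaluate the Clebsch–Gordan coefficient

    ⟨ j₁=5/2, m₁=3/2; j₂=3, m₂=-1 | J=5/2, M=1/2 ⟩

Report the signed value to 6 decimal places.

triangle: 3!·2!·3!/9! = 72/362880
(j±m)!: 4!·1!·2!·4!·3!·2! = 13824
prefactor² = (2J+1)·Δ·N² = 576/35
  k=0: +1/(0!·3!·1!·2!·1!·1!) = 1/12
  k=1: −1/(1!·2!·0!·1!·2!·2!) = -1/8
Σ = -1/24  ⇒  CG² = 576/35·(-1/24)² = 1/35
CG = −√(1/35) = -0.169031

-0.169031  (= −√(1/35))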